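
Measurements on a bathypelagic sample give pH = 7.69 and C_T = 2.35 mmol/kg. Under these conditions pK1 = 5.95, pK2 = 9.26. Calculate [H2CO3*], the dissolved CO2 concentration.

α₀ = 1 / (1 + K1/[H⁺] + K1K2/[H⁺]²) = 1 / (1 + 10^+1.74 + 10^+0.17)
   = 1 / (1 + 54.954 + 1.4791) = 1/57.433 = 0.01741
[CO2*] = α₀ × DIC = 0.01741 × 2.35 = 0.0409 mmol/kg

[CO2*] = 0.0409 mmol/kg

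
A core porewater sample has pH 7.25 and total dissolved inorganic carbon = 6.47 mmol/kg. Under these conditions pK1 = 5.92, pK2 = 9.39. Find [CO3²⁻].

α₂ = 1 / (1 + [H⁺]/K2 + [H⁺]²/(K1K2)) = 1 / (1 + 10^+2.14 + 10^+0.81)
   = 1 / (1 + 138.04 + 6.4565) = 1/145.49 = 0.006873
[CO3²⁻] = α₂ × DIC = 0.006873 × 6.47 = 0.0445 mmol/kg

[CO3²⁻] = 0.0445 mmol/kg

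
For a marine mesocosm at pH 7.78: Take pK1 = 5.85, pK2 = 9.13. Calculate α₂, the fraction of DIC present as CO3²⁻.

α₂ = 0.0423

α₂ = 1 / (1 + [H⁺]/K2 + [H⁺]²/(K1K2)) = 1 / (1 + 10^+1.35 + 10^-0.58)
   = 1 / (1 + 22.387 + 0.26303) = 1/23.650 = 0.04228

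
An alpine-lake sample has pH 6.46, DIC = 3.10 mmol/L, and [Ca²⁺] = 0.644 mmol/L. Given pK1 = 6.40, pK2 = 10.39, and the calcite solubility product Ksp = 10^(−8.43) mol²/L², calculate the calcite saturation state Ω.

α₂ = 1 / (1 + [H⁺]/K2 + [H⁺]²/(K1K2)) = 1 / (1 + 10^+3.93 + 10^+3.87)
   = 1 / (1 + 8511.4 + 7413.1) = 1/1.5925×10^4 = 6.279×10^-5
[CO3²⁻] = α₂ × DIC = 6.279×10^-5 × 3.10 = 0.0001947 mmol/L = 0.1947 μmol/L
Ksp = 10^(−8.43) = 3.715×10^-9
Ω = [Ca²⁺][CO3²⁻]/Ksp = (0.644×10^-3)(1.947×10^-7) / 3.715×10^-9 = 0.0337

Ω = 0.0337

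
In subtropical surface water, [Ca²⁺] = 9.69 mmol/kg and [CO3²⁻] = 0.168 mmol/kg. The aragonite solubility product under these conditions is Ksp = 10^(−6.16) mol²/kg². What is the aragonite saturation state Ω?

Ω = 2.35

Ksp = 10^(−6.16) = 6.918×10^-7
Ω = [Ca²⁺][CO3²⁻]/Ksp = (9.69×10^-3)(0.168×10^-3) / 6.918×10^-7 = 2.35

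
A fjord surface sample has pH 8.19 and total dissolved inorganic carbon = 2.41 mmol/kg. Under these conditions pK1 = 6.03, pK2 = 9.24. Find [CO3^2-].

α₂ = 1 / (1 + [H⁺]/K2 + [H⁺]²/(K1K2)) = 1 / (1 + 10^+1.05 + 10^-1.11)
   = 1 / (1 + 11.220 + 0.077625) = 1/12.298 = 0.08132
[CO3²⁻] = α₂ × DIC = 0.08132 × 2.41 = 0.196 mmol/kg

[CO3²⁻] = 0.196 mmol/kg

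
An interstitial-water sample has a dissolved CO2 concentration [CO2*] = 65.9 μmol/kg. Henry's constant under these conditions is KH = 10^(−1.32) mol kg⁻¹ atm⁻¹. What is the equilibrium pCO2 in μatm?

KH = 10^(−1.32) = 4.786×10^-2 mol kg⁻¹ atm⁻¹
pCO2 = [CO2*]/KH = 65.9×10^-6 / 4.786×10^-2 = 1.38×10^-3 atm = 1380 μatm

pCO2 = 1380 μatm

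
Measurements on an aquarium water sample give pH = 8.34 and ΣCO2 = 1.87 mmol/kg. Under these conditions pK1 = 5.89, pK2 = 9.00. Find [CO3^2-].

[CO3²⁻] = 0.335 mmol/kg

α₂ = 1 / (1 + [H⁺]/K2 + [H⁺]²/(K1K2)) = 1 / (1 + 10^+0.66 + 10^-1.79)
   = 1 / (1 + 4.5709 + 0.016218) = 1/5.5871 = 0.1790
[CO3²⁻] = α₂ × DIC = 0.1790 × 1.87 = 0.335 mmol/kg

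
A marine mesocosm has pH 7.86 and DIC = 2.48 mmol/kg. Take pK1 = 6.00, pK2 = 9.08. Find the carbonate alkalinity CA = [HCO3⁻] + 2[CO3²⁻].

CA = 2.59 mmol/kg

CA = [HCO3⁻] + 2[CO3²⁻] = (α₁ + 2α₂)·DIC
At pH 7.86: [H⁺]/K1 = 10^-1.86 = 0.013804, K2/[H⁺] = 10^-1.22 = 0.060256
α₁ = 1/(1 + 0.013804 + 0.060256) = 1/1.0741 = 0.9310; α₂ = α₁·K2/[H⁺] = 0.05610
α₁ + 2α₂ = 1.0432
CA = 1.0432 × 2.48 = 2.59 mmol/kg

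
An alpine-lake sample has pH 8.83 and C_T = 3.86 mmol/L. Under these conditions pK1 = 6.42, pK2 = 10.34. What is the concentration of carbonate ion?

[CO3²⁻] = 0.115 mmol/L

α₂ = 1 / (1 + [H⁺]/K2 + [H⁺]²/(K1K2)) = 1 / (1 + 10^+1.51 + 10^-0.90)
   = 1 / (1 + 32.359 + 0.12589) = 1/33.485 = 0.02986
[CO3²⁻] = α₂ × DIC = 0.02986 × 3.86 = 0.115 mmol/L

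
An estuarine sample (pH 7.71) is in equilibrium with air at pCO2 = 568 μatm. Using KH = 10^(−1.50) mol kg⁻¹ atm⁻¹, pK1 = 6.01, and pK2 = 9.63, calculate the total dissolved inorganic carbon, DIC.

[CO2*] = KH · pCO2 = 10^(−1.50) × 568×10^-6 = 1.796×10^-5 mol/kg
α₀ = 1/(1 + K1/[H⁺] + K1K2/[H⁺]²) = 1/(1 + 10^+1.70 + 10^-0.22) = 0.01933
DIC = [CO2*]/α₀ = 1.796×10^-5 / 0.01933 = 0.929 mmol/kg

DIC = 0.929 mmol/kg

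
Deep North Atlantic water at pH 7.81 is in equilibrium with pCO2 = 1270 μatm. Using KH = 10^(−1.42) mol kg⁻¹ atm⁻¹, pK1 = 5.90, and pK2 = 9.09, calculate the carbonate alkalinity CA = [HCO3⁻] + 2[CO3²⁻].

[CO2*] = KH · pCO2 = 10^(−1.42) × 1270×10^-6 = 4.828×10^-5 mol/kg
α₀ = 1/(1 + K1/[H⁺] + K1K2/[H⁺]²) = 1/(1 + 10^+1.91 + 10^+0.63) = 0.01155
DIC = [CO2*]/α₀ = 4.828×10^-5 / 0.01155 = 4.179 mmol/kg
CA = (α₁ + 2α₂)·DIC = (0.9392 + 2×0.04929) × 4.179 = 4.34 mmol/kg

CA = 4.34 mmol/kg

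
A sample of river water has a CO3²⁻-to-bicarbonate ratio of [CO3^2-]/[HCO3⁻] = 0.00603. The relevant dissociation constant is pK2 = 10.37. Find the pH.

From K2 = [H⁺][CO3^2-]/[HCO3⁻]:  pH = pK2 + log₁₀([CO3^2-]/[HCO3⁻])
log₁₀(0.00603) = -2.220
pH = 10.37 + (-2.220) = 8.15

pH = 8.15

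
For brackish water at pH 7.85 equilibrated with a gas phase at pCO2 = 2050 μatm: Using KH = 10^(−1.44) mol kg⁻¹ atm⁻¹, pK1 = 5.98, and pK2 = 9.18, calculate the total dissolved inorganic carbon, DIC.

[CO2*] = KH · pCO2 = 10^(−1.44) × 2050×10^-6 = 7.443×10^-5 mol/kg
α₀ = 1/(1 + K1/[H⁺] + K1K2/[H⁺]²) = 1/(1 + 10^+1.87 + 10^+0.54) = 0.01272
DIC = [CO2*]/α₀ = 7.443×10^-5 / 0.01272 = 5.85 mmol/kg

DIC = 5.85 mmol/kg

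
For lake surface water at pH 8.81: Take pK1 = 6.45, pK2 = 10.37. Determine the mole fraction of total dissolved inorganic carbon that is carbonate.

α₂ = 1 / (1 + [H⁺]/K2 + [H⁺]²/(K1K2)) = 1 / (1 + 10^+1.56 + 10^-0.80)
   = 1 / (1 + 36.308 + 0.15849) = 1/37.466 = 0.02669

α₂ = 0.0267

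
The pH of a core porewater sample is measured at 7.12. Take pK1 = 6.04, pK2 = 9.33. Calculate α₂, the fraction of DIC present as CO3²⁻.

α₂ = 0.00566

α₂ = 1 / (1 + [H⁺]/K2 + [H⁺]²/(K1K2)) = 1 / (1 + 10^+2.21 + 10^+1.13)
   = 1 / (1 + 162.18 + 13.490) = 1/176.67 = 0.005660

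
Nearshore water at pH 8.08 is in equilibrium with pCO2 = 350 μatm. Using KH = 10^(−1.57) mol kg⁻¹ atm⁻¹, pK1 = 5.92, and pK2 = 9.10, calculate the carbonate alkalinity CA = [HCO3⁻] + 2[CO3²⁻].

CA = 1.62 mmol/kg

[CO2*] = KH · pCO2 = 10^(−1.57) × 350×10^-6 = 9.420×10^-6 mol/kg
α₀ = 1/(1 + K1/[H⁺] + K1K2/[H⁺]²) = 1/(1 + 10^+2.16 + 10^+1.14) = 0.006276
DIC = [CO2*]/α₀ = 9.420×10^-6 / 0.006276 = 1.501 mmol/kg
CA = (α₁ + 2α₂)·DIC = (0.9071 + 2×0.08663) × 1.501 = 1.62 mmol/kg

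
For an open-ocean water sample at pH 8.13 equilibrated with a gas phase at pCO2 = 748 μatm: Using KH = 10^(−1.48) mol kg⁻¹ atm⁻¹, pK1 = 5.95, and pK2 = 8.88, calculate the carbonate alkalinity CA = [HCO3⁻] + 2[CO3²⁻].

CA = 5.08 mmol/kg

[CO2*] = KH · pCO2 = 10^(−1.48) × 748×10^-6 = 2.477×10^-5 mol/kg
α₀ = 1/(1 + K1/[H⁺] + K1K2/[H⁺]²) = 1/(1 + 10^+2.18 + 10^+1.43) = 0.005578
DIC = [CO2*]/α₀ = 2.477×10^-5 / 0.005578 = 4.440 mmol/kg
CA = (α₁ + 2α₂)·DIC = (0.8443 + 2×0.1501) × 4.440 = 5.08 mmol/kg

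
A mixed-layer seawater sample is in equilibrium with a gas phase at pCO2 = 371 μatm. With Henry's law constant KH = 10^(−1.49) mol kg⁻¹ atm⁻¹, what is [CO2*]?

[CO2*] = 12.0 μmol/kg

KH = 10^(−1.49) = 3.236×10^-2 mol kg⁻¹ atm⁻¹
[CO2*] = KH · pCO2 = 3.236×10^-2 × 371×10^-6 atm = 1.20×10^-5 mol/kg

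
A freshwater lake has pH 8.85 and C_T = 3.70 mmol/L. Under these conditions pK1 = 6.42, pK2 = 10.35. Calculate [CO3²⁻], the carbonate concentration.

[CO3²⁻] = 0.113 mmol/L

α₂ = 1 / (1 + [H⁺]/K2 + [H⁺]²/(K1K2)) = 1 / (1 + 10^+1.50 + 10^-0.93)
   = 1 / (1 + 31.623 + 0.11749) = 1/32.740 = 0.03054
[CO3²⁻] = α₂ × DIC = 0.03054 × 3.70 = 0.113 mmol/L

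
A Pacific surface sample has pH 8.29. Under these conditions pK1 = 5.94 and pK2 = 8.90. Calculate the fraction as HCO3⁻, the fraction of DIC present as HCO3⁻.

α₁ = 1 / (1 + [H⁺]/K1 + K2/[H⁺]) = 1 / (1 + 10^-2.35 + 10^-0.61)
   = 1 / (1 + 0.0044668 + 0.24547) = 1/1.2499 = 0.8000

α₁ = 0.800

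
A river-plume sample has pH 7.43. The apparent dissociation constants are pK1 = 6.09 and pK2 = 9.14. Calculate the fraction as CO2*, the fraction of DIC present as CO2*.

α₀ = 1 / (1 + K1/[H⁺] + K1K2/[H⁺]²) = 1 / (1 + 10^+1.34 + 10^-0.37)
   = 1 / (1 + 21.878 + 0.42658) = 1/23.304 = 0.04291

α₀ = 0.0429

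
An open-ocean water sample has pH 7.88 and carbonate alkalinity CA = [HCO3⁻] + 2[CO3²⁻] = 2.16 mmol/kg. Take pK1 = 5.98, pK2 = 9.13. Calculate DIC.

CA = [HCO3⁻] + 2[CO3²⁻] = (α₁ + 2α₂)·DIC
At pH 7.88: [H⁺]/K1 = 10^-1.90 = 0.012589, K2/[H⁺] = 10^-1.25 = 0.056234
α₁ = 1/(1 + 0.012589 + 0.056234) = 1/1.0688 = 0.9356; α₂ = α₁·K2/[H⁺] = 0.05261
α₁ + 2α₂ = 1.0408
DIC = CA / (α₁ + 2α₂) = 2.16 / 1.0408 = 2.08 mmol/kg

DIC = 2.08 mmol/kg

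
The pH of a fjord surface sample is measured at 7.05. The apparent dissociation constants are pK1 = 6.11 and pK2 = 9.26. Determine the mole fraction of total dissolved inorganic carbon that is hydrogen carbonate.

α₁ = 0.892

α₁ = 1 / (1 + [H⁺]/K1 + K2/[H⁺]) = 1 / (1 + 10^-0.94 + 10^-2.21)
   = 1 / (1 + 0.11482 + 0.0061660) = 1/1.1210 = 0.8921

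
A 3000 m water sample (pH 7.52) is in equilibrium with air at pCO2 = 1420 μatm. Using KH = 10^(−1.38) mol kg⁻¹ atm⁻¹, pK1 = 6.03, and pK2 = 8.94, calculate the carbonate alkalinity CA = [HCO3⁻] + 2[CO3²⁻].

CA = 1.97 mmol/kg

[CO2*] = KH · pCO2 = 10^(−1.38) × 1420×10^-6 = 5.920×10^-5 mol/kg
α₀ = 1/(1 + K1/[H⁺] + K1K2/[H⁺]²) = 1/(1 + 10^+1.49 + 10^+0.07) = 0.03023
DIC = [CO2*]/α₀ = 5.920×10^-5 / 0.03023 = 1.958 mmol/kg
CA = (α₁ + 2α₂)·DIC = (0.9342 + 2×0.03552) × 1.958 = 1.97 mmol/kg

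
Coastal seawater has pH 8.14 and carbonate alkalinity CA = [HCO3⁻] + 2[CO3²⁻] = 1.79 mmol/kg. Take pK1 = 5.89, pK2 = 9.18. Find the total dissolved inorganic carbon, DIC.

DIC = 1.66 mmol/kg

CA = [HCO3⁻] + 2[CO3²⁻] = (α₁ + 2α₂)·DIC
At pH 8.14: [H⁺]/K1 = 10^-2.25 = 0.0056234, K2/[H⁺] = 10^-1.04 = 0.091201
α₁ = 1/(1 + 0.0056234 + 0.091201) = 1/1.0968 = 0.9117; α₂ = α₁·K2/[H⁺] = 0.08315
α₁ + 2α₂ = 1.0780
DIC = CA / (α₁ + 2α₂) = 1.79 / 1.0780 = 1.66 mmol/kg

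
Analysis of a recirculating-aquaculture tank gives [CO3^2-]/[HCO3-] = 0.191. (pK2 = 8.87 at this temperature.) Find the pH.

pH = 8.15

From K2 = [H⁺][CO3^2-]/[HCO3-]:  pH = pK2 + log₁₀([CO3^2-]/[HCO3-])
log₁₀(0.191) = -0.719
pH = 8.87 + (-0.719) = 8.15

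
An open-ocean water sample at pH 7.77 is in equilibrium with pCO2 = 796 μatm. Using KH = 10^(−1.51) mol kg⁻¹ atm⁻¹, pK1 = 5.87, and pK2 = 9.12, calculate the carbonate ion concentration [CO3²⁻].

[CO2*] = KH · pCO2 = 10^(−1.51) × 796×10^-6 = 2.460×10^-5 mol/kg
α₀ = 1/(1 + K1/[H⁺] + K1K2/[H⁺]²) = 1/(1 + 10^+1.90 + 10^+0.55) = 0.01191
DIC = [CO2*]/α₀ = 2.460×10^-5 / 0.01191 = 2.066 mmol/kg
[CO3²⁻] = α₂·DIC; α₂ = 0.04225, so [CO3²⁻] = 0.04225 × 2.066 = 0.0873 mmol/kg

[CO3²⁻] = 0.0873 mmol/kg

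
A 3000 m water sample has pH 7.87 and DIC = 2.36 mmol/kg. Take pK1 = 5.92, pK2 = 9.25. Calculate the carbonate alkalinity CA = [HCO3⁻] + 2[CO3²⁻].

CA = [HCO3⁻] + 2[CO3²⁻] = (α₁ + 2α₂)·DIC
At pH 7.87: [H⁺]/K1 = 10^-1.95 = 0.011220, K2/[H⁺] = 10^-1.38 = 0.041687
α₁ = 1/(1 + 0.011220 + 0.041687) = 1/1.0529 = 0.9498; α₂ = α₁·K2/[H⁺] = 0.03959
α₁ + 2α₂ = 1.0289
CA = 1.0289 × 2.36 = 2.43 mmol/kg

CA = 2.43 mmol/kg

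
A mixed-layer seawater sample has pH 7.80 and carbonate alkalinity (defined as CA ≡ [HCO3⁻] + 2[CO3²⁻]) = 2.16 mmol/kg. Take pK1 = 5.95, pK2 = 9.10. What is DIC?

CA = [HCO3⁻] + 2[CO3²⁻] = (α₁ + 2α₂)·DIC
At pH 7.80: [H⁺]/K1 = 10^-1.85 = 0.014125, K2/[H⁺] = 10^-1.30 = 0.050119
α₁ = 1/(1 + 0.014125 + 0.050119) = 1/1.0642 = 0.9396; α₂ = α₁·K2/[H⁺] = 0.04709
α₁ + 2α₂ = 1.0338
DIC = CA / (α₁ + 2α₂) = 2.16 / 1.0338 = 2.09 mmol/kg

DIC = 2.09 mmol/kg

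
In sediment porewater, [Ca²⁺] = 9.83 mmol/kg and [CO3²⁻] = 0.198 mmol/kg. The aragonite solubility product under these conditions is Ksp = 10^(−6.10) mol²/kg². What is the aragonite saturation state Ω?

Ω = 2.45

Ksp = 10^(−6.10) = 7.943×10^-7
Ω = [Ca²⁺][CO3²⁻]/Ksp = (9.83×10^-3)(0.198×10^-3) / 7.943×10^-7 = 2.45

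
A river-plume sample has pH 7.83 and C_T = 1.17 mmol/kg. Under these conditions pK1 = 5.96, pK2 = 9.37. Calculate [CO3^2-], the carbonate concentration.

α₂ = 1 / (1 + [H⁺]/K2 + [H⁺]²/(K1K2)) = 1 / (1 + 10^+1.54 + 10^-0.33)
   = 1 / (1 + 34.674 + 0.46774) = 1/36.141 = 0.02767
[CO3²⁻] = α₂ × DIC = 0.02767 × 1.17 = 0.0324 mmol/kg

[CO3²⁻] = 0.0324 mmol/kg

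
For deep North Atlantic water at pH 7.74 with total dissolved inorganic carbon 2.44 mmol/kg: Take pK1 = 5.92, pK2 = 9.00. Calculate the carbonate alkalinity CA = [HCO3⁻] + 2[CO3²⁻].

CA = [HCO3⁻] + 2[CO3²⁻] = (α₁ + 2α₂)·DIC
At pH 7.74: [H⁺]/K1 = 10^-1.82 = 0.015136, K2/[H⁺] = 10^-1.26 = 0.054954
α₁ = 1/(1 + 0.015136 + 0.054954) = 1/1.0701 = 0.9345; α₂ = α₁·K2/[H⁺] = 0.05135
α₁ + 2α₂ = 1.0372
CA = 1.0372 × 2.44 = 2.53 mmol/kg

CA = 2.53 mmol/kg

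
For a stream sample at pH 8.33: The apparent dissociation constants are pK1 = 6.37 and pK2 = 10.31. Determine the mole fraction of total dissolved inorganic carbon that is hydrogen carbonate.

α₁ = 0.979

α₁ = 1 / (1 + [H⁺]/K1 + K2/[H⁺]) = 1 / (1 + 10^-1.96 + 10^-1.98)
   = 1 / (1 + 0.010965 + 0.010471) = 1/1.0214 = 0.9790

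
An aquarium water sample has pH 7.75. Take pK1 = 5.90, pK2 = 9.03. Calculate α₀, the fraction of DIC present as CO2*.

α₀ = 0.0132

α₀ = 1 / (1 + K1/[H⁺] + K1K2/[H⁺]²) = 1 / (1 + 10^+1.85 + 10^+0.57)
   = 1 / (1 + 70.795 + 3.7154) = 1/75.510 = 0.01324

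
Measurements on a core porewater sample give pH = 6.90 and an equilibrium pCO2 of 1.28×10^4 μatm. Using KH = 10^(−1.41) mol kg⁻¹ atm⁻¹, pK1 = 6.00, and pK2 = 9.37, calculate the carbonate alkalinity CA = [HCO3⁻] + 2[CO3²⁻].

CA = 3.98 mmol/kg

[CO2*] = KH · pCO2 = 10^(−1.41) × 1.28×10^4×10^-6 = 4.980×10^-4 mol/kg
α₀ = 1/(1 + K1/[H⁺] + K1K2/[H⁺]²) = 1/(1 + 10^+0.90 + 10^-1.57) = 0.1115
DIC = [CO2*]/α₀ = 4.980×10^-4 / 0.1115 = 4.467 mmol/kg
CA = (α₁ + 2α₂)·DIC = (0.8855 + 2×0.003001) × 4.467 = 3.98 mmol/kg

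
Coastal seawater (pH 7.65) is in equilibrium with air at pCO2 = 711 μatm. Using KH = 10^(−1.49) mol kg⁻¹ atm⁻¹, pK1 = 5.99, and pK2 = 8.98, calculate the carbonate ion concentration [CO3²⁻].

[CO2*] = KH · pCO2 = 10^(−1.49) × 711×10^-6 = 2.301×10^-5 mol/kg
α₀ = 1/(1 + K1/[H⁺] + K1K2/[H⁺]²) = 1/(1 + 10^+1.66 + 10^+0.33) = 0.02047
DIC = [CO2*]/α₀ = 2.301×10^-5 / 0.02047 = 1.124 mmol/kg
[CO3²⁻] = α₂·DIC; α₂ = 0.04377, so [CO3²⁻] = 0.04377 × 1.124 = 0.0492 mmol/kg

[CO3²⁻] = 0.0492 mmol/kg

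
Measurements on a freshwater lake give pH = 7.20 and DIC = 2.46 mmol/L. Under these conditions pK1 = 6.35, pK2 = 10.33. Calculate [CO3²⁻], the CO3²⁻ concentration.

α₂ = 1 / (1 + [H⁺]/K2 + [H⁺]²/(K1K2)) = 1 / (1 + 10^+3.13 + 10^+2.28)
   = 1 / (1 + 1349.0 + 190.55) = 1/1540.5 = 0.0006491
[CO3²⁻] = α₂ × DIC = 0.0006491 × 2.46 = 0.00160 mmol/L = 1.60 μmol/L

[CO3²⁻] = 1.60 μmol/L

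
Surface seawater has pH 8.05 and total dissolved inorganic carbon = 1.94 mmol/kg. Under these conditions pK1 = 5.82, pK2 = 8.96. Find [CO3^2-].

[CO3²⁻] = 0.211 mmol/kg

α₂ = 1 / (1 + [H⁺]/K2 + [H⁺]²/(K1K2)) = 1 / (1 + 10^+0.91 + 10^-1.32)
   = 1 / (1 + 8.1283 + 0.047863) = 1/9.1762 = 0.1090
[CO3²⁻] = α₂ × DIC = 0.1090 × 1.94 = 0.211 mmol/kg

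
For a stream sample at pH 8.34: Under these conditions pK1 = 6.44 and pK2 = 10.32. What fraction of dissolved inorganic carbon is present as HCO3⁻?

α₁ = 1 / (1 + [H⁺]/K1 + K2/[H⁺]) = 1 / (1 + 10^-1.90 + 10^-1.98)
   = 1 / (1 + 0.012589 + 0.010471) = 1/1.0231 = 0.9775

α₁ = 0.977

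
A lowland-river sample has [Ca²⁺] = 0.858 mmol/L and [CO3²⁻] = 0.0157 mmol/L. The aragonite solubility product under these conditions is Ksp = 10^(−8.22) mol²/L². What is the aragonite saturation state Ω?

Ksp = 10^(−8.22) = 6.026×10^-9
Ω = [Ca²⁺][CO3²⁻]/Ksp = (0.858×10^-3)(0.0157×10^-3) / 6.026×10^-9 = 2.24

Ω = 2.24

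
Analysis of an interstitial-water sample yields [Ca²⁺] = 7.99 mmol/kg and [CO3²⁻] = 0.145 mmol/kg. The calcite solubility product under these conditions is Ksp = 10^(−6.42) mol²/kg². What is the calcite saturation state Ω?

Ω = 3.05

Ksp = 10^(−6.42) = 3.802×10^-7
Ω = [Ca²⁺][CO3²⁻]/Ksp = (7.99×10^-3)(0.145×10^-3) / 3.802×10^-7 = 3.05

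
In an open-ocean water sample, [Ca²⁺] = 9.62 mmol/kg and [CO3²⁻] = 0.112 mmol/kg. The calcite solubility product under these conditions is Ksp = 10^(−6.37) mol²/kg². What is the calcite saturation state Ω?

Ksp = 10^(−6.37) = 4.266×10^-7
Ω = [Ca²⁺][CO3²⁻]/Ksp = (9.62×10^-3)(0.112×10^-3) / 4.266×10^-7 = 2.53

Ω = 2.53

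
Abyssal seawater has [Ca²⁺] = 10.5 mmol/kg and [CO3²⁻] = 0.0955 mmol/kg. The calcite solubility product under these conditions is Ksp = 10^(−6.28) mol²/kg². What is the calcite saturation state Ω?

Ksp = 10^(−6.28) = 5.248×10^-7
Ω = [Ca²⁺][CO3²⁻]/Ksp = (10.5×10^-3)(0.0955×10^-3) / 5.248×10^-7 = 1.91

Ω = 1.91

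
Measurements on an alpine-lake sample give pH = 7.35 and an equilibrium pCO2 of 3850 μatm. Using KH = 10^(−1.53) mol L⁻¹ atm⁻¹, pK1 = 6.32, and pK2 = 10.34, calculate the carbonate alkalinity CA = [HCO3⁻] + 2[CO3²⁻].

CA = 1.22 mmol/L

[CO2*] = KH · pCO2 = 10^(−1.53) × 3850×10^-6 = 1.136×10^-4 mol/L
α₀ = 1/(1 + K1/[H⁺] + K1K2/[H⁺]²) = 1/(1 + 10^+1.03 + 10^-1.96) = 0.08528
DIC = [CO2*]/α₀ = 1.136×10^-4 / 0.08528 = 1.332 mmol/L
CA = (α₁ + 2α₂)·DIC = (0.9138 + 2×0.0009351) × 1.332 = 1.22 mmol/L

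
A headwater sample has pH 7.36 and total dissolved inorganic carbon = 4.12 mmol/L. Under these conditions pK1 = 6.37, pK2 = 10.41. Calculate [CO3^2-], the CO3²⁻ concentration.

α₂ = 1 / (1 + [H⁺]/K2 + [H⁺]²/(K1K2)) = 1 / (1 + 10^+3.05 + 10^+2.06)
   = 1 / (1 + 1122.0 + 114.82) = 1/1237.8 = 0.0008079
[CO3²⁻] = α₂ × DIC = 0.0008079 × 4.12 = 0.00333 mmol/L = 3.33 μmol/L

[CO3²⁻] = 3.33 μmol/L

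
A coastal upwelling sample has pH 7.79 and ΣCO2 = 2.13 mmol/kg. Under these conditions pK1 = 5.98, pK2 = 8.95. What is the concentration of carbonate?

α₂ = 1 / (1 + [H⁺]/K2 + [H⁺]²/(K1K2)) = 1 / (1 + 10^+1.16 + 10^-0.65)
   = 1 / (1 + 14.454 + 0.22387) = 1/15.678 = 0.06378
[CO3²⁻] = α₂ × DIC = 0.06378 × 2.13 = 0.136 mmol/kg

[CO3²⁻] = 0.136 mmol/kg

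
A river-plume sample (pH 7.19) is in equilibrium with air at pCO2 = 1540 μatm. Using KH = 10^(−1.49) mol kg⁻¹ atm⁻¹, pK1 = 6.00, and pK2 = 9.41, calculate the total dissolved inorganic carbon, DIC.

[CO2*] = KH · pCO2 = 10^(−1.49) × 1540×10^-6 = 4.983×10^-5 mol/kg
α₀ = 1/(1 + K1/[H⁺] + K1K2/[H⁺]²) = 1/(1 + 10^+1.19 + 10^-1.03) = 0.06031
DIC = [CO2*]/α₀ = 4.983×10^-5 / 0.06031 = 0.826 mmol/kg

DIC = 0.826 mmol/kg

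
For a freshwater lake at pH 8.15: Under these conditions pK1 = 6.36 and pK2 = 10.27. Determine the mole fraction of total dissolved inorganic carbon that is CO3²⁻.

α₂ = 1 / (1 + [H⁺]/K2 + [H⁺]²/(K1K2)) = 1 / (1 + 10^+2.12 + 10^+0.33)
   = 1 / (1 + 131.83 + 2.1380) = 1/134.96 = 0.007409

α₂ = 0.00741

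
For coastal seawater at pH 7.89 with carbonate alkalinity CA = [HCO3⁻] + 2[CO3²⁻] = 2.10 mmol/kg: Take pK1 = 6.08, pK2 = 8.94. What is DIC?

DIC = 1.97 mmol/kg

CA = [HCO3⁻] + 2[CO3²⁻] = (α₁ + 2α₂)·DIC
At pH 7.89: [H⁺]/K1 = 10^-1.81 = 0.015488, K2/[H⁺] = 10^-1.05 = 0.089125
α₁ = 1/(1 + 0.015488 + 0.089125) = 1/1.1046 = 0.9053; α₂ = α₁·K2/[H⁺] = 0.08068
α₁ + 2α₂ = 1.0667
DIC = CA / (α₁ + 2α₂) = 2.10 / 1.0667 = 1.97 mmol/kg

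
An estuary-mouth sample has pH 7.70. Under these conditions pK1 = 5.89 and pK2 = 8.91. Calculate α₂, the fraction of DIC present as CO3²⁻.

α₂ = 1 / (1 + [H⁺]/K2 + [H⁺]²/(K1K2)) = 1 / (1 + 10^+1.21 + 10^-0.60)
   = 1 / (1 + 16.218 + 0.25119) = 1/17.469 = 0.05724

α₂ = 0.0572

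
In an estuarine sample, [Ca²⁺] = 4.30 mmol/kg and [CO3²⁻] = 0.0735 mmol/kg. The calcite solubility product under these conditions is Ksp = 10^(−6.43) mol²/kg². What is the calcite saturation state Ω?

Ksp = 10^(−6.43) = 3.715×10^-7
Ω = [Ca²⁺][CO3²⁻]/Ksp = (4.30×10^-3)(0.0735×10^-3) / 3.715×10^-7 = 0.851

Ω = 0.851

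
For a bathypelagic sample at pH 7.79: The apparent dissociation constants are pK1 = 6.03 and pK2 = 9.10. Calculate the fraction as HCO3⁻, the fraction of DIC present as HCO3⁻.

α₁ = 0.938

α₁ = 1 / (1 + [H⁺]/K1 + K2/[H⁺]) = 1 / (1 + 10^-1.76 + 10^-1.31)
   = 1 / (1 + 0.017378 + 0.048978) = 1/1.0664 = 0.9378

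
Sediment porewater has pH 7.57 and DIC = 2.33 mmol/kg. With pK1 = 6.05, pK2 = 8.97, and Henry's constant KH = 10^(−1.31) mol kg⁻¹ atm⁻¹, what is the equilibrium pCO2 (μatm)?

α₀ = 1 / (1 + K1/[H⁺] + K1K2/[H⁺]²) = 1 / (1 + 10^+1.52 + 10^+0.12)
   = 1 / (1 + 33.113 + 1.3183) = 1/35.431 = 0.02822
[CO2*] = α₀ × DIC = 0.02822 × 2.33 = 0.06576 mmol/kg
pCO2 = [CO2*]/KH = 6.576×10^-5 / 4.898×10^-2 = 1340 μatm

pCO2 = 1340 μatm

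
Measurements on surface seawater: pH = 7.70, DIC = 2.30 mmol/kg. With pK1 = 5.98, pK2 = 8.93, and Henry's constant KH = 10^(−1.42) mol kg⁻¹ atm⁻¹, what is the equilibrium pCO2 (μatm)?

pCO2 = 1070 μatm

α₀ = 1 / (1 + K1/[H⁺] + K1K2/[H⁺]²) = 1 / (1 + 10^+1.72 + 10^+0.49)
   = 1 / (1 + 52.481 + 3.0903) = 1/56.571 = 0.01768
[CO2*] = α₀ × DIC = 0.01768 × 2.30 = 0.04066 mmol/kg
pCO2 = [CO2*]/KH = 4.066×10^-5 / 3.802×10^-2 = 1070 μatm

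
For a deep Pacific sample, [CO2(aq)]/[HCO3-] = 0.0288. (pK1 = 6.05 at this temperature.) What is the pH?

pH = 7.59

From K1 = [H⁺][HCO3-]/[CO2(aq)]:  pH = pK1 − log₁₀([CO2(aq)]/[HCO3-])
log₁₀(0.0288) = -1.541
pH = 6.05 − (-1.541) = 7.59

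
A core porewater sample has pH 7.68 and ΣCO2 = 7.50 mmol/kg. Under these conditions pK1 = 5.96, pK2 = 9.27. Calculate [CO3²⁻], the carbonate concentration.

α₂ = 1 / (1 + [H⁺]/K2 + [H⁺]²/(K1K2)) = 1 / (1 + 10^+1.59 + 10^-0.13)
   = 1 / (1 + 38.905 + 0.74131) = 1/40.646 = 0.02460
[CO3²⁻] = α₂ × DIC = 0.02460 × 7.50 = 0.185 mmol/kg

[CO3²⁻] = 0.185 mmol/kg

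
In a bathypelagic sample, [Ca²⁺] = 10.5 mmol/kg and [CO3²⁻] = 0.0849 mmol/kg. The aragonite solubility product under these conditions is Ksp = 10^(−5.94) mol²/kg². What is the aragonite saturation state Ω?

Ω = 0.776

Ksp = 10^(−5.94) = 1.148×10^-6
Ω = [Ca²⁺][CO3²⁻]/Ksp = (10.5×10^-3)(0.0849×10^-3) / 1.148×10^-6 = 0.776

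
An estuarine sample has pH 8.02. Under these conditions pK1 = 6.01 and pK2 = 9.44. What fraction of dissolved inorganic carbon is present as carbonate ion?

α₂ = 1 / (1 + [H⁺]/K2 + [H⁺]²/(K1K2)) = 1 / (1 + 10^+1.42 + 10^-0.59)
   = 1 / (1 + 26.303 + 0.25704) = 1/27.560 = 0.03628

α₂ = 0.0363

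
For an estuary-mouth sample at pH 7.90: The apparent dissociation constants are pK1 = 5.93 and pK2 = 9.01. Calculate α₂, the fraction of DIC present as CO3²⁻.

α₂ = 1 / (1 + [H⁺]/K2 + [H⁺]²/(K1K2)) = 1 / (1 + 10^+1.11 + 10^-0.86)
   = 1 / (1 + 12.882 + 0.13804) = 1/14.021 = 0.07132

α₂ = 0.0713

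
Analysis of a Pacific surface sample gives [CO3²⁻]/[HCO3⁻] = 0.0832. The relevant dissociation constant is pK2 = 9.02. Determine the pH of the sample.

pH = 7.94

From K2 = [H⁺][CO3²⁻]/[HCO3⁻]:  pH = pK2 + log₁₀([CO3²⁻]/[HCO3⁻])
log₁₀(0.0832) = -1.080
pH = 9.02 + (-1.080) = 7.94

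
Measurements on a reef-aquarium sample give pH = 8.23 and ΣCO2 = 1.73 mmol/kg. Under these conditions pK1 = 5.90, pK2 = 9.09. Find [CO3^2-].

[CO3²⁻] = 0.209 mmol/kg

α₂ = 1 / (1 + [H⁺]/K2 + [H⁺]²/(K1K2)) = 1 / (1 + 10^+0.86 + 10^-1.47)
   = 1 / (1 + 7.2444 + 0.033884) = 1/8.2782 = 0.1208
[CO3²⁻] = α₂ × DIC = 0.1208 × 1.73 = 0.209 mmol/kg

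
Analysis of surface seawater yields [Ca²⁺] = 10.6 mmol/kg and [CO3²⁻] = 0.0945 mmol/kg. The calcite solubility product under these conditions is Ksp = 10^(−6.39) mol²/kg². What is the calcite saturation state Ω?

Ksp = 10^(−6.39) = 4.074×10^-7
Ω = [Ca²⁺][CO3²⁻]/Ksp = (10.6×10^-3)(0.0945×10^-3) / 4.074×10^-7 = 2.46

Ω = 2.46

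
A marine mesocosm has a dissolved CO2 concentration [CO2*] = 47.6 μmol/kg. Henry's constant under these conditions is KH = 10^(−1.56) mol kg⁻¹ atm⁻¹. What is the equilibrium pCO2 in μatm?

KH = 10^(−1.56) = 2.754×10^-2 mol kg⁻¹ atm⁻¹
pCO2 = [CO2*]/KH = 47.6×10^-6 / 2.754×10^-2 = 1.73×10^-3 atm = 1730 μatm

pCO2 = 1730 μatm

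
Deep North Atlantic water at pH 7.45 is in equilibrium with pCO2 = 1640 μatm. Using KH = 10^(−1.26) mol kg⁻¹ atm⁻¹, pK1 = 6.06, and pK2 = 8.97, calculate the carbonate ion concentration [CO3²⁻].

[CO2*] = KH · pCO2 = 10^(−1.26) × 1640×10^-6 = 9.012×10^-5 mol/kg
α₀ = 1/(1 + K1/[H⁺] + K1K2/[H⁺]²) = 1/(1 + 10^+1.39 + 10^-0.13) = 0.03804
DIC = [CO2*]/α₀ = 9.012×10^-5 / 0.03804 = 2.369 mmol/kg
[CO3²⁻] = α₂·DIC; α₂ = 0.02820, so [CO3²⁻] = 0.02820 × 2.369 = 0.0668 mmol/kg

[CO3²⁻] = 0.0668 mmol/kg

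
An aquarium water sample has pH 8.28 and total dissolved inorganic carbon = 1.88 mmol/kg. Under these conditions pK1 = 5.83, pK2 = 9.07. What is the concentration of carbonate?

α₂ = 1 / (1 + [H⁺]/K2 + [H⁺]²/(K1K2)) = 1 / (1 + 10^+0.79 + 10^-1.66)
   = 1 / (1 + 6.1660 + 0.021878) = 1/7.1878 = 0.1391
[CO3²⁻] = α₂ × DIC = 0.1391 × 1.88 = 0.262 mmol/kg

[CO3²⁻] = 0.262 mmol/kg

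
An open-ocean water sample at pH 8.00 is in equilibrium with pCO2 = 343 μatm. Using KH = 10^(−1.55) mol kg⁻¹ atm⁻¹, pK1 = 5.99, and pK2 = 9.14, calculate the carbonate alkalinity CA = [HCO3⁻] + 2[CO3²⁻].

CA = 1.13 mmol/kg

[CO2*] = KH · pCO2 = 10^(−1.55) × 343×10^-6 = 9.667×10^-6 mol/kg
α₀ = 1/(1 + K1/[H⁺] + K1K2/[H⁺]²) = 1/(1 + 10^+2.01 + 10^+0.87) = 0.009030
DIC = [CO2*]/α₀ = 9.667×10^-6 / 0.009030 = 1.071 mmol/kg
CA = (α₁ + 2α₂)·DIC = (0.9240 + 2×0.06694) × 1.071 = 1.13 mmol/kg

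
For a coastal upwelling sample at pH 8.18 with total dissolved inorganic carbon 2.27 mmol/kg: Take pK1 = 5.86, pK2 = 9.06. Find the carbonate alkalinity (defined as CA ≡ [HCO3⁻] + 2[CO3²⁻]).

CA = [HCO3⁻] + 2[CO3²⁻] = (α₁ + 2α₂)·DIC
At pH 8.18: [H⁺]/K1 = 10^-2.32 = 0.0047863, K2/[H⁺] = 10^-0.88 = 0.13183
α₁ = 1/(1 + 0.0047863 + 0.13183) = 1/1.1366 = 0.8798; α₂ = α₁·K2/[H⁺] = 0.1160
α₁ + 2α₂ = 1.1118
CA = 1.1118 × 2.27 = 2.52 mmol/kg

CA = 2.52 mmol/kg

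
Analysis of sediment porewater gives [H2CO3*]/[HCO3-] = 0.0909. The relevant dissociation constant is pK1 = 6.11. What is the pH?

From K1 = [H⁺][HCO3-]/[H2CO3*]:  pH = pK1 − log₁₀([H2CO3*]/[HCO3-])
log₁₀(0.0909) = -1.041
pH = 6.11 − (-1.041) = 7.15

pH = 7.15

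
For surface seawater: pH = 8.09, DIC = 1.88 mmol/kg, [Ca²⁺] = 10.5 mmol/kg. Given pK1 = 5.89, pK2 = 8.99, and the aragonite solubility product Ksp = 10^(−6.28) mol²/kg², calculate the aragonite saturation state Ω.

α₂ = 1 / (1 + [H⁺]/K2 + [H⁺]²/(K1K2)) = 1 / (1 + 10^+0.90 + 10^-1.30)
   = 1 / (1 + 7.9433 + 0.050119) = 1/8.9934 = 0.1112
[CO3²⁻] = α₂ × DIC = 0.1112 × 1.88 = 0.2090 mmol/kg
Ksp = 10^(−6.28) = 5.248×10^-7
Ω = [Ca²⁺][CO3²⁻]/Ksp = (10.5×10^-3)(2.090×10^-4) / 5.248×10^-7 = 4.18

Ω = 4.18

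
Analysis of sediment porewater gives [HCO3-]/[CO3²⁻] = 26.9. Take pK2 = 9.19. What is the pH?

pH = 7.76

From K2 = [H⁺][CO3²⁻]/[HCO3-]:  pH = pK2 − log₁₀([HCO3-]/[CO3²⁻])
log₁₀(26.9) = +1.430
pH = 9.19 − (+1.430) = 7.76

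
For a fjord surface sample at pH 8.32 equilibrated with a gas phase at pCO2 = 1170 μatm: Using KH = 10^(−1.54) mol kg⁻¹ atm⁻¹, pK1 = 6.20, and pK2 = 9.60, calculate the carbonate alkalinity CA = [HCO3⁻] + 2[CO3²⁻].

[CO2*] = KH · pCO2 = 10^(−1.54) × 1170×10^-6 = 3.374×10^-5 mol/kg
α₀ = 1/(1 + K1/[H⁺] + K1K2/[H⁺]²) = 1/(1 + 10^+2.12 + 10^+0.84) = 0.007156
DIC = [CO2*]/α₀ = 3.374×10^-5 / 0.007156 = 4.715 mmol/kg
CA = (α₁ + 2α₂)·DIC = (0.9433 + 2×0.04951) × 4.715 = 4.92 mmol/kg

CA = 4.92 mmol/kg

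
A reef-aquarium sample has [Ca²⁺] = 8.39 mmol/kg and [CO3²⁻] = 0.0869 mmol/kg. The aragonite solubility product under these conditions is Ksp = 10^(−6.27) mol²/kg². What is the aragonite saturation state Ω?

Ω = 1.36

Ksp = 10^(−6.27) = 5.370×10^-7
Ω = [Ca²⁺][CO3²⁻]/Ksp = (8.39×10^-3)(0.0869×10^-3) / 5.370×10^-7 = 1.36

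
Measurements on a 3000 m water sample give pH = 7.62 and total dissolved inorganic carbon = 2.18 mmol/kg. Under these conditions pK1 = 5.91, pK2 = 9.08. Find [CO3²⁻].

α₂ = 1 / (1 + [H⁺]/K2 + [H⁺]²/(K1K2)) = 1 / (1 + 10^+1.46 + 10^-0.25)
   = 1 / (1 + 28.840 + 0.56234) = 1/30.403 = 0.03289
[CO3²⁻] = α₂ × DIC = 0.03289 × 2.18 = 0.0717 mmol/kg

[CO3²⁻] = 0.0717 mmol/kg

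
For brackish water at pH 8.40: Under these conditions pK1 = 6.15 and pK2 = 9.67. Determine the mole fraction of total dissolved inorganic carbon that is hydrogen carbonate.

α₁ = 0.944

α₁ = 1 / (1 + [H⁺]/K1 + K2/[H⁺]) = 1 / (1 + 10^-2.25 + 10^-1.27)
   = 1 / (1 + 0.0056234 + 0.053703) = 1/1.0593 = 0.9440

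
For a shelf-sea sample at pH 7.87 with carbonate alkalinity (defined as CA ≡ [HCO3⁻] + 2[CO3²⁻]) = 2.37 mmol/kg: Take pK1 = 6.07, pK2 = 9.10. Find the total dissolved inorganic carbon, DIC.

DIC = 2.28 mmol/kg

CA = [HCO3⁻] + 2[CO3²⁻] = (α₁ + 2α₂)·DIC
At pH 7.87: [H⁺]/K1 = 10^-1.80 = 0.015849, K2/[H⁺] = 10^-1.23 = 0.058884
α₁ = 1/(1 + 0.015849 + 0.058884) = 1/1.0747 = 0.9305; α₂ = α₁·K2/[H⁺] = 0.05479
α₁ + 2α₂ = 1.0400
DIC = CA / (α₁ + 2α₂) = 2.37 / 1.0400 = 2.28 mmol/kg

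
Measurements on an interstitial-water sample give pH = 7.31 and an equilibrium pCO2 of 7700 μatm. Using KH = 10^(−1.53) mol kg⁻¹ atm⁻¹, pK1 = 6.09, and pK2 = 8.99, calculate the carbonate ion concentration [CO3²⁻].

[CO3²⁻] = 0.0788 mmol/kg

[CO2*] = KH · pCO2 = 10^(−1.53) × 7700×10^-6 = 2.272×10^-4 mol/kg
α₀ = 1/(1 + K1/[H⁺] + K1K2/[H⁺]²) = 1/(1 + 10^+1.22 + 10^-0.46) = 0.05573
DIC = [CO2*]/α₀ = 2.272×10^-4 / 0.05573 = 4.077 mmol/kg
[CO3²⁻] = α₂·DIC; α₂ = 0.01932, so [CO3²⁻] = 0.01932 × 4.077 = 0.0788 mmol/kg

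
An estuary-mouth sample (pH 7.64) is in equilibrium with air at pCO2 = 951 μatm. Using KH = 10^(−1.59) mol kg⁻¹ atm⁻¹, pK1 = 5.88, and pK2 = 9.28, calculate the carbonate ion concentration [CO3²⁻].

[CO2*] = KH · pCO2 = 10^(−1.59) × 951×10^-6 = 2.444×10^-5 mol/kg
α₀ = 1/(1 + K1/[H⁺] + K1K2/[H⁺]²) = 1/(1 + 10^+1.76 + 10^+0.12) = 0.01671
DIC = [CO2*]/α₀ = 2.444×10^-5 / 0.01671 = 1.463 mmol/kg
[CO3²⁻] = α₂·DIC; α₂ = 0.02202, so [CO3²⁻] = 0.02202 × 1.463 = 0.0322 mmol/kg

[CO3²⁻] = 0.0322 mmol/kg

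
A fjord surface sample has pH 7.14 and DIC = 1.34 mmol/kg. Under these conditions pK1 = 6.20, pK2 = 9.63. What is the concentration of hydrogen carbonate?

α₁ = 1 / (1 + [H⁺]/K1 + K2/[H⁺]) = 1 / (1 + 10^-0.94 + 10^-2.49)
   = 1 / (1 + 0.11482 + 0.0032359) = 1/1.1181 = 0.8944
[HCO3⁻] = α₁ × DIC = 0.8944 × 1.34 = 1.20 mmol/kg

[HCO3⁻] = 1.20 mmol/kg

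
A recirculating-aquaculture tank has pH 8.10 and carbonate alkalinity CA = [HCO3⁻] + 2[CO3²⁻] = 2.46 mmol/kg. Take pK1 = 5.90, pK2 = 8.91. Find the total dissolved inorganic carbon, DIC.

DIC = 2.18 mmol/kg

CA = [HCO3⁻] + 2[CO3²⁻] = (α₁ + 2α₂)·DIC
At pH 8.10: [H⁺]/K1 = 10^-2.20 = 0.0063096, K2/[H⁺] = 10^-0.81 = 0.15488
α₁ = 1/(1 + 0.0063096 + 0.15488) = 1/1.1612 = 0.8612; α₂ = α₁·K2/[H⁺] = 0.1334
α₁ + 2α₂ = 1.1279
DIC = CA / (α₁ + 2α₂) = 2.46 / 1.1279 = 2.18 mmol/kg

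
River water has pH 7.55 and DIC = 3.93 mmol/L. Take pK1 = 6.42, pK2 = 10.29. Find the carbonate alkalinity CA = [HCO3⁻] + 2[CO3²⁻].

CA = 3.67 mmol/L

CA = [HCO3⁻] + 2[CO3²⁻] = (α₁ + 2α₂)·DIC
At pH 7.55: [H⁺]/K1 = 10^-1.13 = 0.074131, K2/[H⁺] = 10^-2.74 = 0.0018197
α₁ = 1/(1 + 0.074131 + 0.0018197) = 1/1.0760 = 0.9294; α₂ = α₁·K2/[H⁺] = 0.001691
α₁ + 2α₂ = 0.9328
CA = 0.9328 × 3.93 = 3.67 mmol/L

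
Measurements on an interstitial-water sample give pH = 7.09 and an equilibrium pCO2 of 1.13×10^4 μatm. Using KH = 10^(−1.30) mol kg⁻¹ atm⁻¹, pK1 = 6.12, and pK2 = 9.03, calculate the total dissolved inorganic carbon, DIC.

DIC = 5.91 mmol/kg

[CO2*] = KH · pCO2 = 10^(−1.30) × 1.13×10^4×10^-6 = 5.663×10^-4 mol/kg
α₀ = 1/(1 + K1/[H⁺] + K1K2/[H⁺]²) = 1/(1 + 10^+0.97 + 10^-0.97) = 0.09579
DIC = [CO2*]/α₀ = 5.663×10^-4 / 0.09579 = 5.91 mmol/kg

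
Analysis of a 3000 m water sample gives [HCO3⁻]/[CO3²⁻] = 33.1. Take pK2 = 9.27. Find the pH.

pH = 7.75

From K2 = [H⁺][CO3²⁻]/[HCO3⁻]:  pH = pK2 − log₁₀([HCO3⁻]/[CO3²⁻])
log₁₀(33.1) = +1.520
pH = 9.27 − (+1.520) = 7.75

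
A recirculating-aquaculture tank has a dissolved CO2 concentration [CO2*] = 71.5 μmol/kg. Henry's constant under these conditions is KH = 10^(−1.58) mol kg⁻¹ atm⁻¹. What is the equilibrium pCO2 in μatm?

pCO2 = 2720 μatm

KH = 10^(−1.58) = 2.630×10^-2 mol kg⁻¹ atm⁻¹
pCO2 = [CO2*]/KH = 71.5×10^-6 / 2.630×10^-2 = 2.72×10^-3 atm = 2720 μatm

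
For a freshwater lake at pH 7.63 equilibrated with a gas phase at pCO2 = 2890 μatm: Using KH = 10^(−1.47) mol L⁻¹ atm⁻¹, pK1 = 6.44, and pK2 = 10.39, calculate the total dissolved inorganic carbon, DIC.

DIC = 1.62 mmol/L

[CO2*] = KH · pCO2 = 10^(−1.47) × 2890×10^-6 = 9.793×10^-5 mol/L
α₀ = 1/(1 + K1/[H⁺] + K1K2/[H⁺]²) = 1/(1 + 10^+1.19 + 10^-1.57) = 0.06055
DIC = [CO2*]/α₀ = 9.793×10^-5 / 0.06055 = 1.62 mmol/L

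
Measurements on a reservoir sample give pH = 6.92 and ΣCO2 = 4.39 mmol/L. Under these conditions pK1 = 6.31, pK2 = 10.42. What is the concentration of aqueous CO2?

[CO2*] = 0.865 mmol/L

α₀ = 1 / (1 + K1/[H⁺] + K1K2/[H⁺]²) = 1 / (1 + 10^+0.61 + 10^-2.89)
   = 1 / (1 + 4.0738 + 0.0012882) = 1/5.0751 = 0.1970
[CO2*] = α₀ × DIC = 0.1970 × 4.39 = 0.865 mmol/L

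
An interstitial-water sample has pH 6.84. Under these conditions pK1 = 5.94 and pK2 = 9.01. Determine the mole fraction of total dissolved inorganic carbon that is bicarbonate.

α₁ = 0.883

α₁ = 1 / (1 + [H⁺]/K1 + K2/[H⁺]) = 1 / (1 + 10^-0.90 + 10^-2.17)
   = 1 / (1 + 0.12589 + 0.0067608) = 1/1.1327 = 0.8829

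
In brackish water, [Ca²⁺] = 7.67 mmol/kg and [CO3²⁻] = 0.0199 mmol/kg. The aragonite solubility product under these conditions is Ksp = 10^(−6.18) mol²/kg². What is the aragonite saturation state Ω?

Ksp = 10^(−6.18) = 6.607×10^-7
Ω = [Ca²⁺][CO3²⁻]/Ksp = (7.67×10^-3)(0.0199×10^-3) / 6.607×10^-7 = 0.231

Ω = 0.231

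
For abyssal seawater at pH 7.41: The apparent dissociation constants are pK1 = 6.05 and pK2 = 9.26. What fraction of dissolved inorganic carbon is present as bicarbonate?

α₁ = 1 / (1 + [H⁺]/K1 + K2/[H⁺]) = 1 / (1 + 10^-1.36 + 10^-1.85)
   = 1 / (1 + 0.043652 + 0.014125) = 1/1.0578 = 0.9454

α₁ = 0.945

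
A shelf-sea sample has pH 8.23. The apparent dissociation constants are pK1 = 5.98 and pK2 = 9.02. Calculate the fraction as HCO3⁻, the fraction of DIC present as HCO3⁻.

α₁ = 1 / (1 + [H⁺]/K1 + K2/[H⁺]) = 1 / (1 + 10^-2.25 + 10^-0.79)
   = 1 / (1 + 0.0056234 + 0.16218) = 1/1.1678 = 0.8563

α₁ = 0.856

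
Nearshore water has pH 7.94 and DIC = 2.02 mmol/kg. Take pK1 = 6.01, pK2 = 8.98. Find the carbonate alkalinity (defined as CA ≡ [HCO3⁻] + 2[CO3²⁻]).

CA = [HCO3⁻] + 2[CO3²⁻] = (α₁ + 2α₂)·DIC
At pH 7.94: [H⁺]/K1 = 10^-1.93 = 0.011749, K2/[H⁺] = 10^-1.04 = 0.091201
α₁ = 1/(1 + 0.011749 + 0.091201) = 1/1.1030 = 0.9067; α₂ = α₁·K2/[H⁺] = 0.08269
α₁ + 2α₂ = 1.0720
CA = 1.0720 × 2.02 = 2.17 mmol/kg

CA = 2.17 mmol/kg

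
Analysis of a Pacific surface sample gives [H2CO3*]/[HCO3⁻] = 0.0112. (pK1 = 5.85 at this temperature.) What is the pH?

pH = 7.80

From K1 = [H⁺][HCO3⁻]/[H2CO3*]:  pH = pK1 − log₁₀([H2CO3*]/[HCO3⁻])
log₁₀(0.0112) = -1.951
pH = 5.85 − (-1.951) = 7.80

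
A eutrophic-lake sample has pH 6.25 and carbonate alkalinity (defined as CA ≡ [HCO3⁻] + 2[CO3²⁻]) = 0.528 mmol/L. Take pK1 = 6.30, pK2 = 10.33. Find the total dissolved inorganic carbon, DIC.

CA = [HCO3⁻] + 2[CO3²⁻] = (α₁ + 2α₂)·DIC
At pH 6.25: [H⁺]/K1 = 10^0.05 = 1.1220, K2/[H⁺] = 10^-4.08 = 8.3176×10^-5
α₁ = 1/(1 + 1.1220 + 8.3176×10^-5) = 1/2.1221 = 0.4712; α₂ = α₁·K2/[H⁺] = 3.920×10^-5
α₁ + 2α₂ = 0.4713
DIC = CA / (α₁ + 2α₂) = 0.528 / 0.4713 = 1.12 mmol/L

DIC = 1.12 mmol/L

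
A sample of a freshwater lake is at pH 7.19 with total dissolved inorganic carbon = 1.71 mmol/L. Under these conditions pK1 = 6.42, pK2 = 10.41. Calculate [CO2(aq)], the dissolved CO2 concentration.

α₀ = 1 / (1 + K1/[H⁺] + K1K2/[H⁺]²) = 1 / (1 + 10^+0.77 + 10^-2.45)
   = 1 / (1 + 5.8884 + 0.0035481) = 1/6.8920 = 0.1451
[CO2*] = α₀ × DIC = 0.1451 × 1.71 = 0.248 mmol/L

[CO2*] = 0.248 mmol/L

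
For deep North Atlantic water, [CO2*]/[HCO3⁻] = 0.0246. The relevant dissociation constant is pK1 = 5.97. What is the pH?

pH = 7.58

From K1 = [H⁺][HCO3⁻]/[CO2*]:  pH = pK1 − log₁₀([CO2*]/[HCO3⁻])
log₁₀(0.0246) = -1.609
pH = 5.97 − (-1.609) = 7.58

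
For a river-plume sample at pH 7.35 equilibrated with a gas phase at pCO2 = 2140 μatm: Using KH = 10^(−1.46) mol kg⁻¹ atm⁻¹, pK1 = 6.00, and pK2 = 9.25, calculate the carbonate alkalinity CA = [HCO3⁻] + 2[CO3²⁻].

[CO2*] = KH · pCO2 = 10^(−1.46) × 2140×10^-6 = 7.420×10^-5 mol/kg
α₀ = 1/(1 + K1/[H⁺] + K1K2/[H⁺]²) = 1/(1 + 10^+1.35 + 10^-0.55) = 0.04225
DIC = [CO2*]/α₀ = 7.420×10^-5 / 0.04225 = 1.756 mmol/kg
CA = (α₁ + 2α₂)·DIC = (0.9458 + 2×0.01191) × 1.756 = 1.70 mmol/kg

CA = 1.70 mmol/kg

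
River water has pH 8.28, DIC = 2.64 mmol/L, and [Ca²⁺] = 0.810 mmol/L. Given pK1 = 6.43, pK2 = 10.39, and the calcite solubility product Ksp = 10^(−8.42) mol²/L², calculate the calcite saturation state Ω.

α₂ = 1 / (1 + [H⁺]/K2 + [H⁺]²/(K1K2)) = 1 / (1 + 10^+2.11 + 10^+0.26)
   = 1 / (1 + 128.82 + 1.8197) = 1/131.64 = 0.007596
[CO3²⁻] = α₂ × DIC = 0.007596 × 2.64 = 0.02005 mmol/L
Ksp = 10^(−8.42) = 3.802×10^-9
Ω = [Ca²⁺][CO3²⁻]/Ksp = (0.810×10^-3)(2.005×10^-5) / 3.802×10^-9 = 4.27

Ω = 4.27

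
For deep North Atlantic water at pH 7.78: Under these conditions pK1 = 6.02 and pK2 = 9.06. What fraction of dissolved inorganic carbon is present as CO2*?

α₀ = 1 / (1 + K1/[H⁺] + K1K2/[H⁺]²) = 1 / (1 + 10^+1.76 + 10^+0.48)
   = 1 / (1 + 57.544 + 3.0200) = 1/61.564 = 0.01624

α₀ = 0.0162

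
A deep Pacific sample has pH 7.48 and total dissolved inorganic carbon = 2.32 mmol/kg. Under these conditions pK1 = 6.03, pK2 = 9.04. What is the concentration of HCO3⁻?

[HCO3⁻] = 2.18 mmol/kg

α₁ = 1 / (1 + [H⁺]/K1 + K2/[H⁺]) = 1 / (1 + 10^-1.45 + 10^-1.56)
   = 1 / (1 + 0.035481 + 0.027542) = 1/1.0630 = 0.9407
[HCO3⁻] = α₁ × DIC = 0.9407 × 2.32 = 2.18 mmol/kg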